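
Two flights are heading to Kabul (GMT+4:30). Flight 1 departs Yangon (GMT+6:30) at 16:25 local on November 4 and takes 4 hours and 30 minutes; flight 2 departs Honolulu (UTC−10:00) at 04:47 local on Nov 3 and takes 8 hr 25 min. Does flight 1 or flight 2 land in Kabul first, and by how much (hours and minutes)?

the second, by 15 hours 13 minutes

Flight 1 in UTC: 16:25 − 6:30 = 09:55 on Nov 4.
+4 hours 30 minutes → arrive 14:25 UTC on Nov 4.
Flight 2 in UTC: 04:47 + 10:00 = 14:47 on Nov 3.
+8 hours 25 minutes → arrive 23:12 UTC on Nov 3.
Flight 2 lands earlier by 15 hours 13 minutes.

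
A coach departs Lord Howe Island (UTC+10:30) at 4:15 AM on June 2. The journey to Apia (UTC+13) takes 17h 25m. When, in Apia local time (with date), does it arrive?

12:10 AM on June 3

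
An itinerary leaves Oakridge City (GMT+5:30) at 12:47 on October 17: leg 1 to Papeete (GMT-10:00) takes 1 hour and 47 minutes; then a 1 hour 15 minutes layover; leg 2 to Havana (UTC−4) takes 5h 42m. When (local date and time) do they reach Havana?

12:01 on Oct 17

Convert departure to UTC: 12:47 − 5:30 = 07:17 UTC on Oct 17.
Add 1 hour 47 minutes leg 1 → 09:04 UTC.
Add 1 hour 15 minutes layover in Papeete → 10:19 UTC.
Add 5 hours and 42 minutes leg 2 → 16:01 UTC.
Havana is UTC−4:00, so local arrival = 16:01 − 4:00 = 12:01 on Oct 17.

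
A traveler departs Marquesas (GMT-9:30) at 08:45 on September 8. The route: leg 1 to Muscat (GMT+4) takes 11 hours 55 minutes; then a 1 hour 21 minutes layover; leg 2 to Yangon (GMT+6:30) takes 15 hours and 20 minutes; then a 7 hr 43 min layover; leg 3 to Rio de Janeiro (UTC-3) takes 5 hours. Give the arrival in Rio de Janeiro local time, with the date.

08:34 on September 10

Convert departure to UTC: 08:45 + 9:30 = 18:15 UTC on Sep 8.
Add 11 hours and 55 minutes leg 1 → 06:10 UTC (Sep 9).
Add 1 hour and 21 minutes layover in Muscat → 07:31 UTC.
Add 15 hours 20 minutes leg 2 → 22:51 UTC.
Add 7 hours 43 minutes layover in Yangon → 06:34 UTC (Sep 10).
Add 5 hours leg 3 → 11:34 UTC.
Rio de Janeiro is UTC−3:00, so local arrival = 11:34 − 3:00 = 08:34 on Sep 10.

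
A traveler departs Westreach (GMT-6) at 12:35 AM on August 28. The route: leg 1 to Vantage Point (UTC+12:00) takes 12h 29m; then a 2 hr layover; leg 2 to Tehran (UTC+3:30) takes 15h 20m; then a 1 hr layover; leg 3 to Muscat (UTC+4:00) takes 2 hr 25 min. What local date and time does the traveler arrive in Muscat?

7:49 PM on August 29

Convert departure to UTC: 12:35 AM + 6:00 = 6:35 AM UTC on Aug 28.
Add 12 hours 29 minutes leg 1 → 7:04 PM UTC.
Add 2 hours layover in Vantage Point → 9:04 PM UTC.
Add 15 hours 20 minutes leg 2 → 12:24 PM UTC (Aug 29).
Add 1 hour layover in Tehran → 1:24 PM UTC.
Add 2 hours 25 minutes leg 3 → 3:49 PM UTC.
Muscat is UTC+4:00, so local arrival = 3:49 PM + 4:00 = 7:49 PM on Aug 29.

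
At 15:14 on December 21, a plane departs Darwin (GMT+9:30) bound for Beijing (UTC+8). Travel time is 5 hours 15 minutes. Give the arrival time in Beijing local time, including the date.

Beijing is 1:30 behind Darwin.
After 5 hours 15 minutes it is 20:29 in Darwin.
Shift by the zone difference: 20:29 − 1:30 = 18:59 on Dec 21 in Beijing.

18:59 on December 21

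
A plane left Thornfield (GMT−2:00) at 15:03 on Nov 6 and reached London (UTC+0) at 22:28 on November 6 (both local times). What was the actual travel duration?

Departure in UTC: 15:03 + 2:00 = 17:03 on Nov 6.
Arrival is already UTC: 22:28 on Nov 6.
Elapsed = 22:28 − 17:03 = 5 hours 25 minutes.

5 hours 25 minutes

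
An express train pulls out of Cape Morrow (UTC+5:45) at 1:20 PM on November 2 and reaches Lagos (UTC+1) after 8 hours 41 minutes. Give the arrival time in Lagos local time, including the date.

Lagos is 4:45 behind Cape Morrow.
After 8 hours and 41 minutes it is 10:01 PM in Cape Morrow.
Shift by the zone difference: 10:01 PM − 4:45 = 5:16 PM on Nov 2 in Lagos.

5:16 PM on November 2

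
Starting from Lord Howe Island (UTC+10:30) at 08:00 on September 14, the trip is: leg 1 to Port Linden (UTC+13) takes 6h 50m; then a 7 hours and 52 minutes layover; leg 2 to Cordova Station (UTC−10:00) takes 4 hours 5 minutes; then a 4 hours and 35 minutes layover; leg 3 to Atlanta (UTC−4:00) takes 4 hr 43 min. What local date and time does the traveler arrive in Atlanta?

Convert departure to UTC: 08:00 − 10:30 = 21:30 UTC on Sep 13.
Add 6 hours and 50 minutes leg 1 → 04:20 UTC (Sep 14).
Add 7 hours and 52 minutes layover in Port Linden → 12:12 UTC.
Add 4 hours and 5 minutes leg 2 → 16:17 UTC.
Add 4 hours 35 minutes layover in Cordova Station → 20:52 UTC.
Add 4 hours and 43 minutes leg 3 → 01:35 UTC (Sep 15).
Atlanta is UTC−4:00, so local arrival = 01:35 − 4:00 = 21:35 on Sep 14.

21:35 on Sep 14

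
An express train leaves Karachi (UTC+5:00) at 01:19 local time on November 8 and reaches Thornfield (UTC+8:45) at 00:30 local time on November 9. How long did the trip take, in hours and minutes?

19 hours 26 minutes

Departure in UTC: 01:19 − 5:00 = 20:19 on Nov 7.
Arrival in UTC: 00:30 − 8:45 = 15:45 on Nov 8.
Elapsed = 15:45 − 20:19 (+1 day) = 19 hours 26 minutes.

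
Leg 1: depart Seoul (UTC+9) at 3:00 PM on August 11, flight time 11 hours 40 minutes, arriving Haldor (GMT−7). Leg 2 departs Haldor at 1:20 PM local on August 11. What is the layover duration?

Convert departure to UTC: 3:00 PM − 9:00 = 6:00 AM UTC on Aug 11.
Add 11 hours and 40 minutes flight time → 5:40 PM UTC.
Haldor is UTC−7:00, so local arrival = 5:40 PM − 7:00 = 10:40 AM on Aug 11.
Layover = 1:20 PM − 10:40 AM = 2 hours 40 minutes.

2 hours 40 minutes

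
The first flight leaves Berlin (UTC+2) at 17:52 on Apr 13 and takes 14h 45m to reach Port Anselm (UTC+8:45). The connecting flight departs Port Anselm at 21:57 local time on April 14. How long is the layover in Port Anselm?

Convert departure to UTC: 17:52 − 2:00 = 15:52 UTC on Apr 13.
Add 14 hours and 45 minutes flight time → 06:37 UTC (Apr 14).
Port Anselm is UTC+8:45, so local arrival = 06:37 + 8:45 = 15:22 on Apr 14.
Layover = 21:57 − 15:22 = 6 hours 35 minutes.

6 hours 35 minutes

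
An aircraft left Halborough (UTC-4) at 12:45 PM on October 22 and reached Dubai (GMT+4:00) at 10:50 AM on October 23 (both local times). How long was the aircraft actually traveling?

14 hours 5 minutes

Dubai is 8:00 ahead of Halborough.
Clock-face elapsed time (ignoring zones) is 22 hours 5 minutes.
Actual elapsed = 22 hours 5 minutes − 8:00 = 14 hours 5 minutes.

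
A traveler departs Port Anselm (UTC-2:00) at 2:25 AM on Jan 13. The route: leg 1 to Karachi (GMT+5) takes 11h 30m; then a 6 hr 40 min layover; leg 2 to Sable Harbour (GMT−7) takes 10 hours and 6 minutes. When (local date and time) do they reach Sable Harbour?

Convert departure to UTC: 2:25 AM + 2:00 = 4:25 AM UTC on Jan 13.
Add 11 hours 30 minutes leg 1 → 3:55 PM UTC.
Add 6 hours 40 minutes layover in Karachi → 10:35 PM UTC.
Add 10 hours and 6 minutes leg 2 → 8:41 AM UTC (Jan 14).
Sable Harbour is UTC−7:00, so local arrival = 8:41 AM − 7:00 = 1:41 AM on Jan 14.

1:41 AM on Jan 14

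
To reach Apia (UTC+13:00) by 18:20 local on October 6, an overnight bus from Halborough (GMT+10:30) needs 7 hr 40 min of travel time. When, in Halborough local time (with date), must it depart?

08:10 on October 6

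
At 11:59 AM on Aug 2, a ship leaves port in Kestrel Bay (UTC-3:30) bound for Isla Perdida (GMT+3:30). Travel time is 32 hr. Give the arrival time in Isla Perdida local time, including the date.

Isla Perdida is 7:00 ahead of Kestrel Bay.
After 32 hours it is 7:59 PM (Aug 3) in Kestrel Bay.
Shift by the zone difference: 7:59 PM + 7:00 = 2:59 AM on Aug 4 in Isla Perdida.

2:59 AM on August 4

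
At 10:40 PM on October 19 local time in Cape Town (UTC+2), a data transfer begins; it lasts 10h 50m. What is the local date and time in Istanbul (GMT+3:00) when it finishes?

10:30 AM on October 20

Istanbul is 1:00 ahead of Cape Town.
After 10 hours and 50 minutes it is 9:30 AM (Oct 20) in Cape Town.
Shift by the zone difference: 9:30 AM + 1:00 = 10:30 AM on Oct 20 in Istanbul.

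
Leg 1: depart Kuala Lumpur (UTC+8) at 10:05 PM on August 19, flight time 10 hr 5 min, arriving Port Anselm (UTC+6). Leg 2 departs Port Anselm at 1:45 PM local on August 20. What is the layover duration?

7 hours 35 minutes

Convert departure to UTC: 10:05 PM − 8:00 = 2:05 PM UTC on Aug 19.
Add 10 hours and 5 minutes flight time → 12:10 AM UTC (Aug 20).
Port Anselm is UTC+6:00, so local arrival = 12:10 AM + 6:00 = 6:10 AM on Aug 20.
Layover = 1:45 PM − 6:10 AM = 7 hours 35 minutes.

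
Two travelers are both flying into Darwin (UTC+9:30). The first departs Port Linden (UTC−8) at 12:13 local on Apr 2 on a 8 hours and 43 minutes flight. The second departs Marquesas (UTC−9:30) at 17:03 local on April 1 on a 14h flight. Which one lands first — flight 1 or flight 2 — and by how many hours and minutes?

Flight 1 in UTC: 12:13 + 8:00 = 20:13 on Apr 2.
+8 hours and 43 minutes → arrive 04:56 UTC on Apr 3.
Flight 2 in UTC: 17:03 + 9:30 = 02:33 on Apr 2.
+14 hours → arrive 16:33 UTC on Apr 2.
Flight 2 lands earlier by 12 hours 23 minutes.

the second, by 12 hours 23 minutes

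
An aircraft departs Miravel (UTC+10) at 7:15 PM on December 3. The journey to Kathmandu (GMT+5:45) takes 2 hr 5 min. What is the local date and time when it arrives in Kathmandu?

Convert departure to UTC: 7:15 PM − 10:00 = 9:15 AM UTC on Dec 3.
Add 2 hours and 5 minutes travel time → 11:20 AM UTC.
Kathmandu is UTC+5:45, so local arrival = 11:20 AM + 5:45 = 5:05 PM on Dec 3.

5:05 PM on Dec 3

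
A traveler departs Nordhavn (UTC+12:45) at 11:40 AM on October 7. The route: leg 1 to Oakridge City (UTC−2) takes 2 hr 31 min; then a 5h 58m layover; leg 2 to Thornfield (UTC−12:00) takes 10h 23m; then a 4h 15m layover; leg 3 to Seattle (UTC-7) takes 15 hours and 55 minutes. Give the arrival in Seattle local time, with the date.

6:57 AM on October 8

Convert departure to UTC: 11:40 AM − 12:45 = 10:55 PM UTC on Oct 6.
Add 2 hours and 31 minutes leg 1 → 1:26 AM UTC (Oct 7).
Add 5 hours 58 minutes layover in Oakridge City → 7:24 AM UTC.
Add 10 hours and 23 minutes leg 2 → 5:47 PM UTC.
Add 4 hours 15 minutes layover in Thornfield → 10:02 PM UTC.
Add 15 hours 55 minutes leg 3 → 1:57 PM UTC (Oct 8).
Seattle is UTC−7:00, so local arrival = 1:57 PM − 7:00 = 6:57 AM on Oct 8.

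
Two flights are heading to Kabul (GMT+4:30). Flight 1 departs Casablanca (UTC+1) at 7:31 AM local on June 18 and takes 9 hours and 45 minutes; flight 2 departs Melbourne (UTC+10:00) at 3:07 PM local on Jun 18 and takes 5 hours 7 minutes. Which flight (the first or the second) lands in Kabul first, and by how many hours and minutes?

the second, by 6 hours 2 minutes

Flight 1 in UTC: 7:31 AM − 1:00 = 6:31 AM on Jun 18.
+9 hours 45 minutes → arrive 4:16 PM UTC on Jun 18.
Flight 2 in UTC: 3:07 PM − 10:00 = 5:07 AM on Jun 18.
+5 hours 7 minutes → arrive 10:14 AM UTC on Jun 18.
Flight 2 lands earlier by 6 hours 2 minutes.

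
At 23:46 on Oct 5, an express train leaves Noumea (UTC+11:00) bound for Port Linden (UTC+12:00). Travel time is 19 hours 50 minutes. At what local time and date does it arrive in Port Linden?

20:36 on October 6

Port Linden is 1:00 ahead of Noumea.
After 19 hours 50 minutes it is 19:36 (Oct 6) in Noumea.
Shift by the zone difference: 19:36 + 1:00 = 20:36 on Oct 6 in Port Linden.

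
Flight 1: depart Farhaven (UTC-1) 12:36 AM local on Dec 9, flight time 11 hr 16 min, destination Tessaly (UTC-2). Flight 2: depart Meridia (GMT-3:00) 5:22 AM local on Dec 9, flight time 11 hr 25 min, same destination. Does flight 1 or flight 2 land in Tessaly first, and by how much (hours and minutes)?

Flight 1 in UTC: 12:36 AM + 1:00 = 1:36 AM on Dec 9.
+11 hours 16 minutes → arrive 12:52 PM UTC on Dec 9.
Flight 2 in UTC: 5:22 AM + 3:00 = 8:22 AM on Dec 9.
+11 hours 25 minutes → arrive 7:47 PM UTC on Dec 9.
Flight 1 lands earlier by 6 hours 55 minutes.

the first, by 6 hours 55 minutes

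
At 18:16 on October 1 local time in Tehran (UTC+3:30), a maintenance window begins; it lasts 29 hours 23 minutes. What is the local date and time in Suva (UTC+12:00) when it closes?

Suva is 8:30 ahead of Tehran.
After 29 hours 23 minutes it is 23:39 (Oct 2) in Tehran.
Shift by the zone difference: 23:39 + 8:30 = 08:09 on Oct 3 in Suva.

08:09 on October 3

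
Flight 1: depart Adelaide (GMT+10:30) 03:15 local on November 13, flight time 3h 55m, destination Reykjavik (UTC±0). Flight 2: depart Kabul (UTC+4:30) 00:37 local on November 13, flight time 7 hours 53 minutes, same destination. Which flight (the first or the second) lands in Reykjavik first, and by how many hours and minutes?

Flight 1 in UTC: 03:15 − 10:30 = 16:45 on Nov 12.
+3 hours and 55 minutes → arrive 20:40 UTC on Nov 12.
Flight 2 in UTC: 00:37 − 4:30 = 20:07 on Nov 12.
+7 hours and 53 minutes → arrive 04:00 UTC on Nov 13.
Flight 1 lands earlier by 7 hours 20 minutes.

the first, by 7 hours 20 minutes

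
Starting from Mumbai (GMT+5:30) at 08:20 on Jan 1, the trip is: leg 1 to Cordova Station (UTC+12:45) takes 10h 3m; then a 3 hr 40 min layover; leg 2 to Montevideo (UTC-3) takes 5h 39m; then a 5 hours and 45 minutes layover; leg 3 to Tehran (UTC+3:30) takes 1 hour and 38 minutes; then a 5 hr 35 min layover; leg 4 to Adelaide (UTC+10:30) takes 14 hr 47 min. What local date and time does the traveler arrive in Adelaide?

12:27 on January 3

Convert departure to UTC: 08:20 − 5:30 = 02:50 UTC on Jan 1.
Add 10 hours and 3 minutes leg 1 → 12:53 UTC.
Add 3 hours 40 minutes layover in Cordova Station → 16:33 UTC.
Add 5 hours 39 minutes leg 2 → 22:12 UTC.
Add 5 hours 45 minutes layover in Montevideo → 03:57 UTC (Jan 2).
Add 1 hour 38 minutes leg 3 → 05:35 UTC.
Add 5 hours and 35 minutes layover in Tehran → 11:10 UTC.
Add 14 hours and 47 minutes leg 4 → 01:57 UTC (Jan 3).
Adelaide is UTC+10:30, so local arrival = 01:57 + 10:30 = 12:27 on Jan 3.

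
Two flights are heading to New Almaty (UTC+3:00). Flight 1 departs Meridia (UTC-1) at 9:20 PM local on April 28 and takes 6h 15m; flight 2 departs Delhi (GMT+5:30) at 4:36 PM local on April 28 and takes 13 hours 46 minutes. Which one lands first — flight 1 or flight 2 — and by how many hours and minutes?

Flight 1 in UTC: 9:20 PM + 1:00 = 10:20 PM on Apr 28.
+6 hours and 15 minutes → arrive 4:35 AM UTC on Apr 29.
Flight 2 in UTC: 4:36 PM − 5:30 = 11:06 AM on Apr 28.
+13 hours 46 minutes → arrive 12:52 AM UTC on Apr 29.
Flight 2 lands earlier by 3 hours 43 minutes.

the second, by 3 hours 43 minutes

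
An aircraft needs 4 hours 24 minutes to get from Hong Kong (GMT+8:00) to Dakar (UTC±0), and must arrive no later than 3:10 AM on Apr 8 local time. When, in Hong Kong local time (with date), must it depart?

Target arrival is already UTC: 3:10 AM on Apr 8.
Subtract 4 hours 24 minutes → departure 10:46 PM UTC on Apr 7.
Hong Kong is UTC+8:00: 10:46 PM + 8:00 = 6:46 AM on Apr 8.

6:46 AM on Apr 8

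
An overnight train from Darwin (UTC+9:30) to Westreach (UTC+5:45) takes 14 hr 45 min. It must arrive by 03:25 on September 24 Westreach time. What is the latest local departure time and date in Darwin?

Target arrival in UTC: 03:25 − 5:45 = 21:40 on Sep 23.
Subtract 14 hours and 45 minutes → departure 06:55 UTC on Sep 23.
Darwin is UTC+9:30: 06:55 + 9:30 = 16:25 on Sep 23.

16:25 on September 23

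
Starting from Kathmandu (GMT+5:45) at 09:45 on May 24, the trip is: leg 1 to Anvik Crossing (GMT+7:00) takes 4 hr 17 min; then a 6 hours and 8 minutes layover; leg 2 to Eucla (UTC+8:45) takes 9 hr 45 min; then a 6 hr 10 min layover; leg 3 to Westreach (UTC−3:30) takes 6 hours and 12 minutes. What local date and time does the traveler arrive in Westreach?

Convert departure to UTC: 09:45 − 5:45 = 04:00 UTC on May 24.
Add 4 hours 17 minutes leg 1 → 08:17 UTC.
Add 6 hours 8 minutes layover in Anvik Crossing → 14:25 UTC.
Add 9 hours 45 minutes leg 2 → 00:10 UTC (May 25).
Add 6 hours 10 minutes layover in Eucla → 06:20 UTC.
Add 6 hours and 12 minutes leg 3 → 12:32 UTC.
Westreach is UTC−3:30, so local arrival = 12:32 − 3:30 = 09:02 on May 25.

09:02 on May 25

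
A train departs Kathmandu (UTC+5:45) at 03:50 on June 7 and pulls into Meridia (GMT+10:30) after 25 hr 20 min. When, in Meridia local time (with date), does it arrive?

Convert departure to UTC: 03:50 − 5:45 = 22:05 UTC on Jun 6.
Add 25 hours and 20 minutes travel time → 23:25 UTC (Jun 7).
Meridia is UTC+10:30, so local arrival = 23:25 + 10:30 = 09:55 on Jun 8.

09:55 on June 8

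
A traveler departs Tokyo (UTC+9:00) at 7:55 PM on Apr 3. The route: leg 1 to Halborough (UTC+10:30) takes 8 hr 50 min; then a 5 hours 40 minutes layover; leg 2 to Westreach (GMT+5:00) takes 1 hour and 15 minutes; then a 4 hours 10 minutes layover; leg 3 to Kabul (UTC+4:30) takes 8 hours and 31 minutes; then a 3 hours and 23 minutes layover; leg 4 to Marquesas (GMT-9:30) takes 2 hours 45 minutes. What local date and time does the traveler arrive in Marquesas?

11:59 AM on Apr 4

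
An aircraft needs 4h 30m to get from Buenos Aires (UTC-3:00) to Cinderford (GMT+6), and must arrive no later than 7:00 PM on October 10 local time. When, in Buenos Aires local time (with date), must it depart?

Target arrival in UTC: 7:00 PM − 6:00 = 1:00 PM on Oct 10.
Subtract 4 hours and 30 minutes → departure 8:30 AM UTC on Oct 10.
Buenos Aires is UTC−3:00: 8:30 AM − 3:00 = 5:30 AM on Oct 10.

5:30 AM on October 10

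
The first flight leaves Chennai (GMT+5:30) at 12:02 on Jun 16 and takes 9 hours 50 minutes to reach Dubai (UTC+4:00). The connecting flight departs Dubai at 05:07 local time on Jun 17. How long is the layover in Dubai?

8 hours 45 minutes

Convert departure to UTC: 12:02 − 5:30 = 06:32 UTC on Jun 16.
Add 9 hours and 50 minutes flight time → 16:22 UTC.
Dubai is UTC+4:00, so local arrival = 16:22 + 4:00 = 20:22 on Jun 16.
Layover = 05:07 − 20:22 (+1 day) = 8 hours 45 minutes.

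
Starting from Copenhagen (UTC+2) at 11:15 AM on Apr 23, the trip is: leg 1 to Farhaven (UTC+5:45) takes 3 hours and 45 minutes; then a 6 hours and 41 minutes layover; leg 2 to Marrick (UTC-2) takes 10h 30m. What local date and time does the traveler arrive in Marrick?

4:11 AM on Apr 24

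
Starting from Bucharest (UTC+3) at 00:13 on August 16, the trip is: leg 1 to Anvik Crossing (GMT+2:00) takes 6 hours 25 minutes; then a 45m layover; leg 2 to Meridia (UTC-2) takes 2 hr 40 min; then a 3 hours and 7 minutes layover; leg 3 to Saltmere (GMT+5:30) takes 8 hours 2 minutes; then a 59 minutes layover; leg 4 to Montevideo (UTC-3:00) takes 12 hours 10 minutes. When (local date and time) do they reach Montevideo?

Convert departure to UTC: 00:13 − 3:00 = 21:13 UTC on Aug 15.
Add 6 hours 25 minutes leg 1 → 03:38 UTC (Aug 16).
Add 45 minutes layover in Anvik Crossing → 04:23 UTC.
Add 2 hours and 40 minutes leg 2 → 07:03 UTC.
Add 3 hours and 7 minutes layover in Meridia → 10:10 UTC.
Add 8 hours and 2 minutes leg 3 → 18:12 UTC.
Add 59 minutes layover in Saltmere → 19:11 UTC.
Add 12 hours 10 minutes leg 4 → 07:21 UTC (Aug 17).
Montevideo is UTC−3:00, so local arrival = 07:21 − 3:00 = 04:21 on Aug 17.

04:21 on August 17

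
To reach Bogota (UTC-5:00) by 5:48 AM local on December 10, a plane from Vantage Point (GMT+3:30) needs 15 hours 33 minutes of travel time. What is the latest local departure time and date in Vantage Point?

10:45 PM on Dec 9

Target arrival in UTC: 5:48 AM + 5:00 = 10:48 AM on Dec 10.
Subtract 15 hours and 33 minutes → departure 7:15 PM UTC on Dec 9.
Vantage Point is UTC+3:30: 7:15 PM + 3:30 = 10:45 PM on Dec 9.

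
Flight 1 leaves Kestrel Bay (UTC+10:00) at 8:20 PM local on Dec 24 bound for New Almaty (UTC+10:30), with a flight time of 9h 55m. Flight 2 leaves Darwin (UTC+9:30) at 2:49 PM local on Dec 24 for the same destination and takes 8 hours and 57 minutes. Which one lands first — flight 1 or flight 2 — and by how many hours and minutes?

the second, by 5 hours 59 minutes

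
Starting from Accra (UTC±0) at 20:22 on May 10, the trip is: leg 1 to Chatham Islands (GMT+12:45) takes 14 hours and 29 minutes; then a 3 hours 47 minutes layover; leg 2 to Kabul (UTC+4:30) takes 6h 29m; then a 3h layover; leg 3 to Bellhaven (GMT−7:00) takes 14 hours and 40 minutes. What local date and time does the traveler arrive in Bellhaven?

07:47 on May 12

Accra is at UTC+0, so departure is already 20:22 UTC on May 10.
Add 14 hours 29 minutes leg 1 → 10:51 UTC (May 11).
Add 3 hours 47 minutes layover in Chatham Islands → 14:38 UTC.
Add 6 hours 29 minutes leg 2 → 21:07 UTC.
Add 3 hours layover in Kabul → 00:07 UTC (May 12).
Add 14 hours 40 minutes leg 3 → 14:47 UTC.
Bellhaven is UTC−7:00, so local arrival = 14:47 − 7:00 = 07:47 on May 12.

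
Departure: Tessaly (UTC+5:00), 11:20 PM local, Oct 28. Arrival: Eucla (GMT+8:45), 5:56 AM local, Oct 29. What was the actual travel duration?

Departure in UTC: 11:20 PM − 5:00 = 6:20 PM on Oct 28.
Arrival in UTC: 5:56 AM − 8:45 = 9:11 PM on Oct 28.
Elapsed = 9:11 PM − 6:20 PM = 2 hours 51 minutes.

2 hours 51 minutes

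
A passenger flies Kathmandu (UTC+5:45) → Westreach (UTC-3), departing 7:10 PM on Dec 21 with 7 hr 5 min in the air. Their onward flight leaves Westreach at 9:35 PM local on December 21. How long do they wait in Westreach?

4 hours 5 minutes

Convert departure to UTC: 7:10 PM − 5:45 = 1:25 PM UTC on Dec 21.
Add 7 hours and 5 minutes flight time → 8:30 PM UTC.
Westreach is UTC−3:00, so local arrival = 8:30 PM − 3:00 = 5:30 PM on Dec 21.
Layover = 9:35 PM − 5:30 PM = 4 hours 5 minutes.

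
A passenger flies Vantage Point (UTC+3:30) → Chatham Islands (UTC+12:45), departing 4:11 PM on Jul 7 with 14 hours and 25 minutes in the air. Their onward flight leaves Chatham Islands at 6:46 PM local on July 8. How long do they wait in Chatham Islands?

2 hours 55 minutes

Convert departure to UTC: 4:11 PM − 3:30 = 12:41 PM UTC on Jul 7.
Add 14 hours and 25 minutes flight time → 3:06 AM UTC (Jul 8).
Chatham Islands is UTC+12:45, so local arrival = 3:06 AM + 12:45 = 3:51 PM on Jul 8.
Layover = 6:46 PM − 3:51 PM = 2 hours 55 minutes.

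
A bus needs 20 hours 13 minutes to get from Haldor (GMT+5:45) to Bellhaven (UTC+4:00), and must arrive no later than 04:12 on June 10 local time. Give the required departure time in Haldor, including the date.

09:44 on June 9

Target arrival in UTC: 04:12 − 4:00 = 00:12 on Jun 10.
Subtract 20 hours 13 minutes → departure 03:59 UTC on Jun 9.
Haldor is UTC+5:45: 03:59 + 5:45 = 09:44 on Jun 9.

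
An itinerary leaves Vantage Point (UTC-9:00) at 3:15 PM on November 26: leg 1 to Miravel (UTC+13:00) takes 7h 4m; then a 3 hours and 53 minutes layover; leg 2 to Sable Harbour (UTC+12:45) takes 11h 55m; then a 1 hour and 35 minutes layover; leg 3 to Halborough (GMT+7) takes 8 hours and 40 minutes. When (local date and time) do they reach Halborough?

Convert departure to UTC: 3:15 PM + 9:00 = 12:15 AM UTC on Nov 27.
Add 7 hours and 4 minutes leg 1 → 7:19 AM UTC.
Add 3 hours 53 minutes layover in Miravel → 11:12 AM UTC.
Add 11 hours 55 minutes leg 2 → 11:07 PM UTC.
Add 1 hour 35 minutes layover in Sable Harbour → 12:42 AM UTC (Nov 28).
Add 8 hours and 40 minutes leg 3 → 9:22 AM UTC.
Halborough is UTC+7:00, so local arrival = 9:22 AM + 7:00 = 4:22 PM on Nov 28.

4:22 PM on November 28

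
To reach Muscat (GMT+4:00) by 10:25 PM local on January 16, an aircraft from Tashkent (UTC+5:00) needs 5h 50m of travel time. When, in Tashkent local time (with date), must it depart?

5:35 PM on Jan 16

Target arrival in UTC: 10:25 PM − 4:00 = 6:25 PM on Jan 16.
Subtract 5 hours and 50 minutes → departure 12:35 PM UTC on Jan 16.
Tashkent is UTC+5:00: 12:35 PM + 5:00 = 5:35 PM on Jan 16.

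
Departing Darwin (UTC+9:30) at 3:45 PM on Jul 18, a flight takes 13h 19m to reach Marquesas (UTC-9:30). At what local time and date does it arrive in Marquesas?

10:04 AM on July 18

Marquesas is 19:00 behind Darwin.
After 13 hours and 19 minutes it is 5:04 AM (Jul 19) in Darwin.
Shift by the zone difference: 5:04 AM − 19:00 = 10:04 AM on Jul 18 in Marquesas.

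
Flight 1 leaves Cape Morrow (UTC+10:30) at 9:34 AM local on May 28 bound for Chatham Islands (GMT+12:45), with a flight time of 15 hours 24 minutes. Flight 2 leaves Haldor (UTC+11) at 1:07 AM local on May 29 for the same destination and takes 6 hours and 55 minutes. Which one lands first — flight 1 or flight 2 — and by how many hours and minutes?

Flight 1 in UTC: 9:34 AM − 10:30 = 11:04 PM on May 27.
+15 hours and 24 minutes → arrive 2:28 PM UTC on May 28.
Flight 2 in UTC: 1:07 AM − 11:00 = 2:07 PM on May 28.
+6 hours 55 minutes → arrive 9:02 PM UTC on May 28.
Flight 1 lands earlier by 6 hours 34 minutes.

the first, by 6 hours 34 minutes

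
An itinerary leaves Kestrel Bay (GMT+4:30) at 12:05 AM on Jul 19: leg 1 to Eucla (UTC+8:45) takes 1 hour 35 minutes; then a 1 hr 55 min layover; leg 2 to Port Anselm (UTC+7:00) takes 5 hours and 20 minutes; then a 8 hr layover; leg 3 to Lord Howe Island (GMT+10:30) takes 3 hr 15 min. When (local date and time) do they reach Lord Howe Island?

2:10 AM on July 20

Convert departure to UTC: 12:05 AM − 4:30 = 7:35 PM UTC on Jul 18.
Add 1 hour 35 minutes leg 1 → 9:10 PM UTC.
Add 1 hour 55 minutes layover in Eucla → 11:05 PM UTC.
Add 5 hours 20 minutes leg 2 → 4:25 AM UTC (Jul 19).
Add 8 hours layover in Port Anselm → 12:25 PM UTC.
Add 3 hours and 15 minutes leg 3 → 3:40 PM UTC.
Lord Howe Island is UTC+10:30, so local arrival = 3:40 PM + 10:30 = 2:10 AM on Jul 20.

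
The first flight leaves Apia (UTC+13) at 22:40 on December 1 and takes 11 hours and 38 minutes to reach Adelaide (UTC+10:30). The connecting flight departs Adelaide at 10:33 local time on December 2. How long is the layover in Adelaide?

Convert departure to UTC: 22:40 − 13:00 = 09:40 UTC on Dec 1.
Add 11 hours and 38 minutes flight time → 21:18 UTC.
Adelaide is UTC+10:30, so local arrival = 21:18 + 10:30 = 07:48 on Dec 2.
Layover = 10:33 − 07:48 = 2 hours 45 minutes.

2 hours 45 minutes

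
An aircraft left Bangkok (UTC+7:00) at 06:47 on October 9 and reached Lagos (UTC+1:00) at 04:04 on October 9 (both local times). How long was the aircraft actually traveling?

3 hours 17 minutes

Lagos is 6:00 behind Bangkok.
Clock-face elapsed time (ignoring zones) is −2 hours 43 minutes.
Actual elapsed = −2 hours 43 minutes + 6:00 = 3 hours 17 minutes.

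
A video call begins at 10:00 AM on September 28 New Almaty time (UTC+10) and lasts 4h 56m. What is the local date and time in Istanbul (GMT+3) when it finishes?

Convert start to UTC: 10:00 AM − 10:00 = 12:00 AM UTC on Sep 28.
Add 4 hours and 56 minutes duration → 4:56 AM UTC.
Istanbul is UTC+3:00, so local end time = 4:56 AM + 3:00 = 7:56 AM on Sep 28.

7:56 AM on Sep 28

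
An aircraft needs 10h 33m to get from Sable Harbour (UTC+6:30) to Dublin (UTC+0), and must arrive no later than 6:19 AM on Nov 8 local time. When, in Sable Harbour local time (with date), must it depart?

Target arrival is already UTC: 6:19 AM on Nov 8.
Subtract 10 hours and 33 minutes → departure 7:46 PM UTC on Nov 7.
Sable Harbour is UTC+6:30: 7:46 PM + 6:30 = 2:16 AM on Nov 8.

2:16 AM on November 8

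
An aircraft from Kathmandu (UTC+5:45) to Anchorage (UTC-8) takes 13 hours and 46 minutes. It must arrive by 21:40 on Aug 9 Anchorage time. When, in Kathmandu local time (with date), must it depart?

Target arrival in UTC: 21:40 + 8:00 = 05:40 on Aug 10.
Subtract 13 hours and 46 minutes → departure 15:54 UTC on Aug 9.
Kathmandu is UTC+5:45: 15:54 + 5:45 = 21:39 on Aug 9.

21:39 on Aug 9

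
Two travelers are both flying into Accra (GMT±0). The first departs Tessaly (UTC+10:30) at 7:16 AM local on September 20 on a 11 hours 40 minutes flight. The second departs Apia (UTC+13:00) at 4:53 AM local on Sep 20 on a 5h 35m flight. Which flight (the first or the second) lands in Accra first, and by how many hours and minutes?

the second, by 10 hours 58 minutes

Flight 1 in UTC: 7:16 AM − 10:30 = 8:46 PM on Sep 19.
+11 hours 40 minutes → arrive 8:26 AM UTC on Sep 20.
Flight 2 in UTC: 4:53 AM − 13:00 = 3:53 PM on Sep 19.
+5 hours 35 minutes → arrive 9:28 PM UTC on Sep 19.
Flight 2 lands earlier by 10 hours 58 minutes.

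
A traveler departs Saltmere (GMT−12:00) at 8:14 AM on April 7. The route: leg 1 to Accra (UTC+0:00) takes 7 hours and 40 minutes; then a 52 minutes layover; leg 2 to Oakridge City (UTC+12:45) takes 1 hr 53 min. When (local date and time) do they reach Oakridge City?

7:24 PM on Apr 8

Convert departure to UTC: 8:14 AM + 12:00 = 8:14 PM UTC on Apr 7.
Add 7 hours 40 minutes leg 1 → 3:54 AM UTC (Apr 8).
Add 52 minutes layover in Accra → 4:46 AM UTC.
Add 1 hour and 53 minutes leg 2 → 6:39 AM UTC.
Oakridge City is UTC+12:45, so local arrival = 6:39 AM + 12:45 = 7:24 PM on Apr 8.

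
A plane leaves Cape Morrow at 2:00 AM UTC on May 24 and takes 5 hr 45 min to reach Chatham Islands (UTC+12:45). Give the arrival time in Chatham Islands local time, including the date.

8:30 PM on May 24

Departure is given in UTC: 2:00 AM on May 24.
Add 5 hours and 45 minutes → 7:45 AM UTC.
Chatham Islands is UTC+12:45: 7:45 AM + 12:45 = 8:30 PM on May 24.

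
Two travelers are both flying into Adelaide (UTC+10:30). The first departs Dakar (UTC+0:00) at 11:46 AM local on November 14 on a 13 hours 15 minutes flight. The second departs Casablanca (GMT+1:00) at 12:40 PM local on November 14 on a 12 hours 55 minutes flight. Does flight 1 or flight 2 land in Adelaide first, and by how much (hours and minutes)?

Flight 1 departs at 11:46 AM UTC (Nov 14).
+13 hours 15 minutes → arrive 1:01 AM UTC on Nov 15.
Flight 2 in UTC: 12:40 PM − 1:00 = 11:40 AM on Nov 14.
+12 hours and 55 minutes → arrive 12:35 AM UTC on Nov 15.
Flight 2 lands earlier by 26 minutes.

the second, by 26 minutes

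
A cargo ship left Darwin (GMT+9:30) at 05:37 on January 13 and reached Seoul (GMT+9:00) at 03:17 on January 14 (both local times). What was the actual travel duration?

22 hours 10 minutes

Departure in UTC: 05:37 − 9:30 = 20:07 on Jan 12.
Arrival in UTC: 03:17 − 9:00 = 18:17 on Jan 13.
Elapsed = 18:17 − 20:07 (+1 day) = 22 hours 10 minutes.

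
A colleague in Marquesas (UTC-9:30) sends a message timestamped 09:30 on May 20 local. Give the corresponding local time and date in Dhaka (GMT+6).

01:00 on May 21

In UTC: 09:30 + 9:30 = 19:00 on May 20.
Dhaka is UTC+6:00: 19:00 + 6:00 = 01:00 on May 21.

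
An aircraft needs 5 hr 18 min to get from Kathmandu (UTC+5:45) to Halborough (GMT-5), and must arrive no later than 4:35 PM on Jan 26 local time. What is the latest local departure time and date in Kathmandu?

10:02 PM on January 26

Target arrival in UTC: 4:35 PM + 5:00 = 9:35 PM on Jan 26.
Subtract 5 hours and 18 minutes → departure 4:17 PM UTC on Jan 26.
Kathmandu is UTC+5:45: 4:17 PM + 5:45 = 10:02 PM on Jan 26.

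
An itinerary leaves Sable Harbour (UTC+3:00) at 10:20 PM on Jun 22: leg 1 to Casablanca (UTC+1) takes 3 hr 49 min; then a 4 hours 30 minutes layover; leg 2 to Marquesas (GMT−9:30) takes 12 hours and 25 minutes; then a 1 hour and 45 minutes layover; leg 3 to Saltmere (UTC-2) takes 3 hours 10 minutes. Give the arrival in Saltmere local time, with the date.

6:59 PM on June 23

Convert departure to UTC: 10:20 PM − 3:00 = 7:20 PM UTC on Jun 22.
Add 3 hours and 49 minutes leg 1 → 11:09 PM UTC.
Add 4 hours and 30 minutes layover in Casablanca → 3:39 AM UTC (Jun 23).
Add 12 hours and 25 minutes leg 2 → 4:04 PM UTC.
Add 1 hour and 45 minutes layover in Marquesas → 5:49 PM UTC.
Add 3 hours and 10 minutes leg 3 → 8:59 PM UTC.
Saltmere is UTC−2:00, so local arrival = 8:59 PM − 2:00 = 6:59 PM on Jun 23.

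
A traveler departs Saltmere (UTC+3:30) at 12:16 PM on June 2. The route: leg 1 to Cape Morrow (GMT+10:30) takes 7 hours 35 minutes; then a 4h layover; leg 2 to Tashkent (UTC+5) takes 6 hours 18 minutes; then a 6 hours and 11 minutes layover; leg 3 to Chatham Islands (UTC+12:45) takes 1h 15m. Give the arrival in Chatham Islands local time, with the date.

Convert departure to UTC: 12:16 PM − 3:30 = 8:46 AM UTC on Jun 2.
Add 7 hours and 35 minutes leg 1 → 4:21 PM UTC.
Add 4 hours layover in Cape Morrow → 8:21 PM UTC.
Add 6 hours 18 minutes leg 2 → 2:39 AM UTC (Jun 3).
Add 6 hours and 11 minutes layover in Tashkent → 8:50 AM UTC.
Add 1 hour and 15 minutes leg 3 → 10:05 AM UTC.
Chatham Islands is UTC+12:45, so local arrival = 10:05 AM + 12:45 = 10:50 PM on Jun 3.

10:50 PM on June 3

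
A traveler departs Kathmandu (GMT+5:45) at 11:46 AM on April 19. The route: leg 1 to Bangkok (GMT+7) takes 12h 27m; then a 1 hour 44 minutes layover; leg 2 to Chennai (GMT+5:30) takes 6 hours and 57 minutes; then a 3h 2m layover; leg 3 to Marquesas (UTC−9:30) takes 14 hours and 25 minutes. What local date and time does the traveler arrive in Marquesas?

Convert departure to UTC: 11:46 AM − 5:45 = 6:01 AM UTC on Apr 19.
Add 12 hours and 27 minutes leg 1 → 6:28 PM UTC.
Add 1 hour and 44 minutes layover in Bangkok → 8:12 PM UTC.
Add 6 hours 57 minutes leg 2 → 3:09 AM UTC (Apr 20).
Add 3 hours and 2 minutes layover in Chennai → 6:11 AM UTC.
Add 14 hours and 25 minutes leg 3 → 8:36 PM UTC.
Marquesas is UTC−9:30, so local arrival = 8:36 PM − 9:30 = 11:06 AM on Apr 20.

11:06 AM on April 20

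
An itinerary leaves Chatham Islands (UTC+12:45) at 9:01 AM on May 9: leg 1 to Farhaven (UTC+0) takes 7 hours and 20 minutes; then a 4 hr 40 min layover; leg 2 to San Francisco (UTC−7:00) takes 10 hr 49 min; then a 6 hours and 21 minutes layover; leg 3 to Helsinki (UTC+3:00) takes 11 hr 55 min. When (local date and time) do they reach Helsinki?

4:21 PM on May 10

Convert departure to UTC: 9:01 AM − 12:45 = 8:16 PM UTC on May 8.
Add 7 hours and 20 minutes leg 1 → 3:36 AM UTC (May 9).
Add 4 hours 40 minutes layover in Farhaven → 8:16 AM UTC.
Add 10 hours 49 minutes leg 2 → 7:05 PM UTC.
Add 6 hours and 21 minutes layover in San Francisco → 1:26 AM UTC (May 10).
Add 11 hours and 55 minutes leg 3 → 1:21 PM UTC.
Helsinki is UTC+3:00, so local arrival = 1:21 PM + 3:00 = 4:21 PM on May 10.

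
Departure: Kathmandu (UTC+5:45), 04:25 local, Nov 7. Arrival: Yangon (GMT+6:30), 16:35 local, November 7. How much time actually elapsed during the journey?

11 hours 25 minutes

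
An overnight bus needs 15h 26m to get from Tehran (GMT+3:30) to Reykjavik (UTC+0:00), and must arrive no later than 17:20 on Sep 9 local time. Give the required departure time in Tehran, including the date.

Target arrival is already UTC: 17:20 on Sep 9.
Subtract 15 hours 26 minutes → departure 01:54 UTC on Sep 9.
Tehran is UTC+3:30: 01:54 + 3:30 = 05:24 on Sep 9.

05:24 on September 9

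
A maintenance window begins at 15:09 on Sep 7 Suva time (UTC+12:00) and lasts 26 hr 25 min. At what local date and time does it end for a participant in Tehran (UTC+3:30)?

Convert start to UTC: 15:09 − 12:00 = 03:09 UTC on Sep 7.
Add 26 hours and 25 minutes duration → 05:34 UTC (Sep 8).
Tehran is UTC+3:30, so local end time = 05:34 + 3:30 = 09:04 on Sep 8.

09:04 on September 8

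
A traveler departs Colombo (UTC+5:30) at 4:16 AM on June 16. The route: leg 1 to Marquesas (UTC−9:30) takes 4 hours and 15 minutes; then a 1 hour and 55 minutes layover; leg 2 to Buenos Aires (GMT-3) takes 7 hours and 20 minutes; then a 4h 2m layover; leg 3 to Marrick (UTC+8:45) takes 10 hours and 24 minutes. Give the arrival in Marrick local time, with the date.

11:27 AM on Jun 17

Convert departure to UTC: 4:16 AM − 5:30 = 10:46 PM UTC on Jun 15.
Add 4 hours and 15 minutes leg 1 → 3:01 AM UTC (Jun 16).
Add 1 hour and 55 minutes layover in Marquesas → 4:56 AM UTC.
Add 7 hours and 20 minutes leg 2 → 12:16 PM UTC.
Add 4 hours 2 minutes layover in Buenos Aires → 4:18 PM UTC.
Add 10 hours 24 minutes leg 3 → 2:42 AM UTC (Jun 17).
Marrick is UTC+8:45, so local arrival = 2:42 AM + 8:45 = 11:27 AM on Jun 17.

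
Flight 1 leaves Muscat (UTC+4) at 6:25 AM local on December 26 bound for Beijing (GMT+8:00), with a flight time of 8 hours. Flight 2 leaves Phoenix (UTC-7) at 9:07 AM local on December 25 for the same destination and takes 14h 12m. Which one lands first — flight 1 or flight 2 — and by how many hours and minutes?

the second, by 4 hours 6 minutes

Flight 1 in UTC: 6:25 AM − 4:00 = 2:25 AM on Dec 26.
+8 hours → arrive 10:25 AM UTC on Dec 26.
Flight 2 in UTC: 9:07 AM + 7:00 = 4:07 PM on Dec 25.
+14 hours and 12 minutes → arrive 6:19 AM UTC on Dec 26.
Flight 2 lands earlier by 4 hours 6 minutes.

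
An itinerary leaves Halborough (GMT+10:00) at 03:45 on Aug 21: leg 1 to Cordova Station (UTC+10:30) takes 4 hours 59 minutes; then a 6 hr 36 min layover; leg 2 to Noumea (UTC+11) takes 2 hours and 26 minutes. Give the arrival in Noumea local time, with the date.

18:46 on August 21

Convert departure to UTC: 03:45 − 10:00 = 17:45 UTC on Aug 20.
Add 4 hours and 59 minutes leg 1 → 22:44 UTC.
Add 6 hours 36 minutes layover in Cordova Station → 05:20 UTC (Aug 21).
Add 2 hours 26 minutes leg 2 → 07:46 UTC.
Noumea is UTC+11:00, so local arrival = 07:46 + 11:00 = 18:46 on Aug 21.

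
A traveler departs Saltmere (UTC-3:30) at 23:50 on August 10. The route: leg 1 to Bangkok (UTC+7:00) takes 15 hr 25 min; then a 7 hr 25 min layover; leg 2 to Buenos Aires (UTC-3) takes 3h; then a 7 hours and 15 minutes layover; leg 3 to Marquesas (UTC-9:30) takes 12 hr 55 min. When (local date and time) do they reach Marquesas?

Convert departure to UTC: 23:50 + 3:30 = 03:20 UTC on Aug 11.
Add 15 hours and 25 minutes leg 1 → 18:45 UTC.
Add 7 hours 25 minutes layover in Bangkok → 02:10 UTC (Aug 12).
Add 3 hours leg 2 → 05:10 UTC.
Add 7 hours 15 minutes layover in Buenos Aires → 12:25 UTC.
Add 12 hours and 55 minutes leg 3 → 01:20 UTC (Aug 13).
Marquesas is UTC−9:30, so local arrival = 01:20 − 9:30 = 15:50 on Aug 12.

15:50 on August 12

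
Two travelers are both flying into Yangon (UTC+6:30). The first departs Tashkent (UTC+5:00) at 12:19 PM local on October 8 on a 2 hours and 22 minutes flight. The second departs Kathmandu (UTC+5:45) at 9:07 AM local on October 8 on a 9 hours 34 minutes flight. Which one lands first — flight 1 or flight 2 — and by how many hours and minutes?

Flight 1 in UTC: 12:19 PM − 5:00 = 7:19 AM on Oct 8.
+2 hours 22 minutes → arrive 9:41 AM UTC on Oct 8.
Flight 2 in UTC: 9:07 AM − 5:45 = 3:22 AM on Oct 8.
+9 hours 34 minutes → arrive 12:56 PM UTC on Oct 8.
Flight 1 lands earlier by 3 hours 15 minutes.

the first, by 3 hours 15 minutes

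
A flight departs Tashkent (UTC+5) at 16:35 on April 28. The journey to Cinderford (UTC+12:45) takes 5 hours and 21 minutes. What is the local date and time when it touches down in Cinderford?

05:41 on Apr 29

Convert departure to UTC: 16:35 − 5:00 = 11:35 UTC on Apr 28.
Add 5 hours 21 minutes travel time → 16:56 UTC.
Cinderford is UTC+12:45, so local arrival = 16:56 + 12:45 = 05:41 on Apr 29.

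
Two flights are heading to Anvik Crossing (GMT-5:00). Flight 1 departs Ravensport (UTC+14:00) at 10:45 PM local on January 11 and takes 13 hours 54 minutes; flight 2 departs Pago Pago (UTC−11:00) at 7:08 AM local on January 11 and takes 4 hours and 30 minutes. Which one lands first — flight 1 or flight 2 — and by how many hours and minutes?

Flight 1 in UTC: 10:45 PM − 14:00 = 8:45 AM on Jan 11.
+13 hours and 54 minutes → arrive 10:39 PM UTC on Jan 11.
Flight 2 in UTC: 7:08 AM + 11:00 = 6:08 PM on Jan 11.
+4 hours and 30 minutes → arrive 10:38 PM UTC on Jan 11.
Flight 2 lands earlier by 1 minute.

the second, by 1 minute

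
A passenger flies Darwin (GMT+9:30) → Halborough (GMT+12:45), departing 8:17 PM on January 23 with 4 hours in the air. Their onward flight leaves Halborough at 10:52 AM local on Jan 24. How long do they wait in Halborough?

7 hours 20 minutes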